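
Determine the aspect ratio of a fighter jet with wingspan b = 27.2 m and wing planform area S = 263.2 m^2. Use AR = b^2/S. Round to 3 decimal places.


Step 1: b^2 = 27.2^2 = 739.84
Step 2: AR = 739.84 / 263.2 = 2.811

2.811


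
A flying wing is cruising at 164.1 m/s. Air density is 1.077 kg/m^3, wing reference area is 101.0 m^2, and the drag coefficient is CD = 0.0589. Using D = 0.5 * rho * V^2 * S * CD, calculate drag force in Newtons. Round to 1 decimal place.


Step 1: Dynamic pressure q = 0.5 * 1.077 * 164.1^2 = 14501.1642 Pa
Step 2: Drag D = q * S * CD = 14501.1642 * 101.0 * 0.0589
Step 3: D = 86266.0 N

86266.0


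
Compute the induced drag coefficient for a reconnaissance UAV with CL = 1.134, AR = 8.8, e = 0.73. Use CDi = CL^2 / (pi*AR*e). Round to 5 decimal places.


Step 1: CL^2 = 1.134^2 = 1.285956
Step 2: pi * AR * e = 3.14159 * 8.8 * 0.73 = 20.181591
Step 3: CDi = 1.285956 / 20.181591 = 0.06372

0.06372


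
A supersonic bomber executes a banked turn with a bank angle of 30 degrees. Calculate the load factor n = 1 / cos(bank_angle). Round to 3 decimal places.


Step 1: Convert 30 degrees to radians = 0.523599
Step 2: cos(30 deg) = 0.866025
Step 3: n = 1 / 0.866025 = 1.155

1.155


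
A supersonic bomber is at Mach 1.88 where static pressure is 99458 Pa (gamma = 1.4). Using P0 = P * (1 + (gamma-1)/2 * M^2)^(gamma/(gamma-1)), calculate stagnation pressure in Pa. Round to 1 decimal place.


Step 1: (gamma-1)/2 * M^2 = 0.2 * 3.5344 = 0.70688
Step 2: 1 + 0.70688 = 1.70688
Step 3: Exponent gamma/(gamma-1) = 3.5
Step 4: P0 = 99458 * 1.70688^3.5 = 646175.1 Pa

646175.1


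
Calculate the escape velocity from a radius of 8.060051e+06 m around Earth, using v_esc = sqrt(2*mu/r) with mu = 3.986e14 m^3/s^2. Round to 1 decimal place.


Step 1: 2*mu/r = 2 * 3.986e14 / 8.060051e+06 = 98907562.7437
Step 2: v_esc = sqrt(98907562.7437) = 9945.2 m/s

9945.2


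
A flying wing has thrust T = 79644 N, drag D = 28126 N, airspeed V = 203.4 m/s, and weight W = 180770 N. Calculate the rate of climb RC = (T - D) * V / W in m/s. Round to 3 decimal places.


Step 1: Excess thrust = T - D = 79644 - 28126 = 51518 N
Step 2: Excess power = 51518 * 203.4 = 10478761.2 W
Step 3: RC = 10478761.2 / 180770 = 57.967 m/s

57.967


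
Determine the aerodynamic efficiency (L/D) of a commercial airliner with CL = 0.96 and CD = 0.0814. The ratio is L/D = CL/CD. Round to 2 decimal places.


Step 1: L/D = CL / CD = 0.96 / 0.0814
Step 2: L/D = 11.79

11.79


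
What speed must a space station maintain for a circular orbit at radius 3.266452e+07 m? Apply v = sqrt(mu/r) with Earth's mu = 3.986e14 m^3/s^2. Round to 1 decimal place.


Step 1: mu / r = 3.986e14 / 3.266452e+07 = 12202842.7174
Step 2: v = sqrt(12202842.7174) = 3493.3 m/s

3493.3


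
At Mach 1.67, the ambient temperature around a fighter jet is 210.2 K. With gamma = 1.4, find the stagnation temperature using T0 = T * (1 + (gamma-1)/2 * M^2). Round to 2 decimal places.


Step 1: (gamma-1)/2 = 0.2
Step 2: M^2 = 2.7889
Step 3: 1 + 0.2 * 2.7889 = 1.55778
Step 4: T0 = 210.2 * 1.55778 = 327.45 K

327.45


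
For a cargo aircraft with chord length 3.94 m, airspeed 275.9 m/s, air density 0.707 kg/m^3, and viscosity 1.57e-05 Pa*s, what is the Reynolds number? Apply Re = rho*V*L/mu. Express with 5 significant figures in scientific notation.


Step 1: Numerator = rho * V * L = 0.707 * 275.9 * 3.94 = 768.541522
Step 2: Re = 768.541522 / 1.57e-05
Step 3: Re = 4.8952e+07

4.8952e+07


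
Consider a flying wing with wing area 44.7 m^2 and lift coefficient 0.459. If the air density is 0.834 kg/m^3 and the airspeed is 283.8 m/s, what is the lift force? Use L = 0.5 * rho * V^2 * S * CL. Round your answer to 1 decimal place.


Step 1: Calculate dynamic pressure q = 0.5 * 0.834 * 283.8^2 = 0.5 * 0.834 * 80542.44 = 33586.1975 Pa
Step 2: Multiply by wing area and lift coefficient: L = 33586.1975 * 44.7 * 0.459
Step 3: L = 1501303.0274 * 0.459 = 689098.1 N

689098.1


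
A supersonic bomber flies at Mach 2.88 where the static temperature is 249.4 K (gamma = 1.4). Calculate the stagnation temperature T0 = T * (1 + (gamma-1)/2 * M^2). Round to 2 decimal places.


Step 1: (gamma-1)/2 = 0.2
Step 2: M^2 = 8.2944
Step 3: 1 + 0.2 * 8.2944 = 2.65888
Step 4: T0 = 249.4 * 2.65888 = 663.12 K

663.12


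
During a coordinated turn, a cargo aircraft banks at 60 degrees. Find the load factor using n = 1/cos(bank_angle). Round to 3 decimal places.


Step 1: Convert 60 degrees to radians = 1.047198
Step 2: cos(60 deg) = 0.5
Step 3: n = 1 / 0.5 = 2.000

2.000


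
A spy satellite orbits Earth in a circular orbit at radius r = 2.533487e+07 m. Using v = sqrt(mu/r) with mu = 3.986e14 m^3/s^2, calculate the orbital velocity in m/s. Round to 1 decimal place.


Step 1: mu / r = 3.986e14 / 2.533487e+07 = 15733256.1801
Step 2: v = sqrt(15733256.1801) = 3966.5 m/s

3966.5


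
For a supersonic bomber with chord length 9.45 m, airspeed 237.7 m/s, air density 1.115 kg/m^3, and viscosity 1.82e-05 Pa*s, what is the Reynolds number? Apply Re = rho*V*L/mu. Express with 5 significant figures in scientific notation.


Step 1: Numerator = rho * V * L = 1.115 * 237.7 * 9.45 = 2504.585475
Step 2: Re = 2504.585475 / 1.82e-05
Step 3: Re = 1.3761e+08

1.3761e+08


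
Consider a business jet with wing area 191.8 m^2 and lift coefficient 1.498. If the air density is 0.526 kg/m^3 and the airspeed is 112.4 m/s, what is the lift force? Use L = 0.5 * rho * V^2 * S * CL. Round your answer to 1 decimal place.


Step 1: Calculate dynamic pressure q = 0.5 * 0.526 * 112.4^2 = 0.5 * 0.526 * 12633.76 = 3322.6789 Pa
Step 2: Multiply by wing area and lift coefficient: L = 3322.6789 * 191.8 * 1.498
Step 3: L = 637289.8092 * 1.498 = 954660.1 N

954660.1


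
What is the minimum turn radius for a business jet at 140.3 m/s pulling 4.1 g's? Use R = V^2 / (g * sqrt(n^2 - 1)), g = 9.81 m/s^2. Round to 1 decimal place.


Step 1: V^2 = 140.3^2 = 19684.09
Step 2: n^2 - 1 = 4.1^2 - 1 = 15.81
Step 3: sqrt(15.81) = 3.976179
Step 4: R = 19684.09 / (9.81 * 3.976179) = 504.6 m

504.6


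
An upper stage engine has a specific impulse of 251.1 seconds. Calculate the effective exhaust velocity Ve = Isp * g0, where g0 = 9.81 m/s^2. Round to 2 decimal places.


Step 1: Ve = Isp * g0 = 251.1 * 9.81
Step 2: Ve = 2463.29 m/s

2463.29


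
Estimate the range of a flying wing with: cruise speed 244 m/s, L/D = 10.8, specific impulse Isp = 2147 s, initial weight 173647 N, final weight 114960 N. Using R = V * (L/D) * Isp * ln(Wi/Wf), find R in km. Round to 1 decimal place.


Step 1: Coefficient = V * (L/D) * Isp = 244 * 10.8 * 2147 = 5657774.4 m
Step 2: Wi/Wf = 173647 / 114960 = 1.510499
Step 3: ln(1.510499) = 0.41244
Step 4: R = 5657774.4 * 0.41244 = 2333494.0 m = 2333.5 km

2333.5


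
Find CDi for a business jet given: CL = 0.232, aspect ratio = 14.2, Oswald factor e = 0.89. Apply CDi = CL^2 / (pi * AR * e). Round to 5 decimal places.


Step 1: CL^2 = 0.232^2 = 0.053824
Step 2: pi * AR * e = 3.14159 * 14.2 * 0.89 = 39.703448
Step 3: CDi = 0.053824 / 39.703448 = 0.00136

0.00136


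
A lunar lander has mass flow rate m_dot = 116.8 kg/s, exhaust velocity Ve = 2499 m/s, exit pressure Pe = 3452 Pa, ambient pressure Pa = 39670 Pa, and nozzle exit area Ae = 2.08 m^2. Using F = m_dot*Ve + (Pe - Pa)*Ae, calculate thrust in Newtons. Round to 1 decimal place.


Step 1: Momentum thrust = m_dot * Ve = 116.8 * 2499 = 291883.2 N
Step 2: Pressure thrust = (Pe - Pa) * Ae = (3452 - 39670) * 2.08 = -75333.44 N
Step 3: Total thrust F = 291883.2 + -75333.44 = 216549.8 N

216549.8


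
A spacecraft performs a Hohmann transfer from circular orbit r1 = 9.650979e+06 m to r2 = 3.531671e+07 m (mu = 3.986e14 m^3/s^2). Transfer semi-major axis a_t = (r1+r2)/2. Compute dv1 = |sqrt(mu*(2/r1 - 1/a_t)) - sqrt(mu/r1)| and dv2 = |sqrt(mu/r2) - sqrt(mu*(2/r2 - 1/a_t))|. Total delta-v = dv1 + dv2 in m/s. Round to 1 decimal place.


Step 1: Transfer semi-major axis a_t = (9.650979e+06 + 3.531671e+07) / 2 = 2.248384e+07 m
Step 2: v1 (circular at r1) = sqrt(mu/r1) = 6426.63 m/s
Step 3: v_t1 = sqrt(mu*(2/r1 - 1/a_t)) = 8054.49 m/s
Step 4: dv1 = |8054.49 - 6426.63| = 1627.86 m/s
Step 5: v2 (circular at r2) = 3359.53 m/s, v_t2 = 2201.05 m/s
Step 6: dv2 = |3359.53 - 2201.05| = 1158.49 m/s
Step 7: Total delta-v = 1627.86 + 1158.49 = 2786.3 m/s

2786.3


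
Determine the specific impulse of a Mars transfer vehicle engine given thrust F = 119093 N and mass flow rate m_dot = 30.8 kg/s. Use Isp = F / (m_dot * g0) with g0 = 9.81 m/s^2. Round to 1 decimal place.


Step 1: m_dot * g0 = 30.8 * 9.81 = 302.15
Step 2: Isp = 119093 / 302.15 = 394.2 s

394.2


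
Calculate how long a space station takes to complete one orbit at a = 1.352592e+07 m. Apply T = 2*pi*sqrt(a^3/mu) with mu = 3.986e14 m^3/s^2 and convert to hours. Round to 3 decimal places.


Step 1: a^3 / mu = 2.474574e+21 / 3.986e14 = 6.208164e+06
Step 2: sqrt(6.208164e+06) = 2491.6187 s
Step 3: T = 2*pi * 2491.6187 = 15655.3 s
Step 4: T in hours = 15655.3 / 3600 = 4.349 hours

4.349


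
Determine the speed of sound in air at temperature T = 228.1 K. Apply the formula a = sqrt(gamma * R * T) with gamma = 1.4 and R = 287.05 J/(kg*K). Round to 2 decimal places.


Step 1: gamma * R * T = 1.4 * 287.05 * 228.1 = 91666.547
Step 2: a = sqrt(91666.547) = 302.76 m/s

302.76


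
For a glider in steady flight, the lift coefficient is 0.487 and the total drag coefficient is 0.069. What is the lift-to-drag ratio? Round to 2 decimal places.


Step 1: L/D = CL / CD = 0.487 / 0.069
Step 2: L/D = 7.06

7.06


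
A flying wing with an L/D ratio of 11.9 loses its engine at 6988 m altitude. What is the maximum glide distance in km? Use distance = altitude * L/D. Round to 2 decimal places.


Step 1: Glide distance = altitude * L/D = 6988 * 11.9 = 83157.2 m
Step 2: Convert to km: 83157.2 / 1000 = 83.16 km

83.16


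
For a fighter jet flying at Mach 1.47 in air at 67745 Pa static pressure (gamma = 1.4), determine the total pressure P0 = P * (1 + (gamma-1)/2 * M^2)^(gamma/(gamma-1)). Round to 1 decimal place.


Step 1: (gamma-1)/2 * M^2 = 0.2 * 2.1609 = 0.43218
Step 2: 1 + 0.43218 = 1.43218
Step 3: Exponent gamma/(gamma-1) = 3.5
Step 4: P0 = 67745 * 1.43218^3.5 = 238160.0 Pa

238160.0


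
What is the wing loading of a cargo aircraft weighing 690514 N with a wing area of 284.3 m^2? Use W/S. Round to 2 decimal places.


Step 1: Wing loading = W / S = 690514 / 284.3
Step 2: Wing loading = 2428.82 N/m^2

2428.82


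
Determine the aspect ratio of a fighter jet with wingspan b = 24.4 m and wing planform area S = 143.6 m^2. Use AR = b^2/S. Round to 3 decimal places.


Step 1: b^2 = 24.4^2 = 595.36
Step 2: AR = 595.36 / 143.6 = 4.146

4.146


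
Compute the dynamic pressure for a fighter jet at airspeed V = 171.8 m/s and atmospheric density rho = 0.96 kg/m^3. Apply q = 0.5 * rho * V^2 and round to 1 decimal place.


Step 1: V^2 = 171.8^2 = 29515.24
Step 2: q = 0.5 * 0.96 * 29515.24
Step 3: q = 14167.3 Pa

14167.3


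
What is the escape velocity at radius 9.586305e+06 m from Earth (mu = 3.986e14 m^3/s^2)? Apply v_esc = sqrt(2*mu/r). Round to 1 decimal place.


Step 1: 2*mu/r = 2 * 3.986e14 / 9.586305e+06 = 83160300.0322
Step 2: v_esc = sqrt(83160300.0322) = 9119.2 m/s

9119.2


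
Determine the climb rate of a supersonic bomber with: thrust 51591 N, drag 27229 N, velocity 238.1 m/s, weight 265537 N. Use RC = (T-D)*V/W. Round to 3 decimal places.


Step 1: Excess thrust = T - D = 51591 - 27229 = 24362 N
Step 2: Excess power = 24362 * 238.1 = 5800592.2 W
Step 3: RC = 5800592.2 / 265537 = 21.845 m/s

21.845


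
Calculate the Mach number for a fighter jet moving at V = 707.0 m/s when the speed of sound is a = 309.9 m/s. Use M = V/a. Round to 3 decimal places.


Step 1: M = V / a = 707.0 / 309.9
Step 2: M = 2.281

2.281


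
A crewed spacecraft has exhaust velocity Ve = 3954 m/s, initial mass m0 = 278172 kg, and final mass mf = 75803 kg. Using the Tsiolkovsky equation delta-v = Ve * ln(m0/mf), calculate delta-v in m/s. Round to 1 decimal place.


Step 1: Mass ratio m0/mf = 278172 / 75803 = 3.66967
Step 2: ln(3.66967) = 1.300102
Step 3: delta-v = 3954 * 1.300102 = 5140.6 m/s

5140.6


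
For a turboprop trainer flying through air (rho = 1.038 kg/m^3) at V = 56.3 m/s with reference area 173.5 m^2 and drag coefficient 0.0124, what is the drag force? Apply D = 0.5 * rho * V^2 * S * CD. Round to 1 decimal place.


Step 1: Dynamic pressure q = 0.5 * 1.038 * 56.3^2 = 1645.0691 Pa
Step 2: Drag D = q * S * CD = 1645.0691 * 173.5 * 0.0124
Step 3: D = 3539.2 N

3539.2


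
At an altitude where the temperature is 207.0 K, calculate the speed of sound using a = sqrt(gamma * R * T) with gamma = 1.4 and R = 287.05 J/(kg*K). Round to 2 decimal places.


Step 1: gamma * R * T = 1.4 * 287.05 * 207.0 = 83187.09
Step 2: a = sqrt(83187.09) = 288.42 m/s

288.42


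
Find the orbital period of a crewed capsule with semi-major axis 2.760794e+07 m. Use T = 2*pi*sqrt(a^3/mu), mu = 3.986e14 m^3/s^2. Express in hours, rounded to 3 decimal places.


Step 1: a^3 / mu = 2.104273e+22 / 3.986e14 = 5.279159e+07
Step 2: sqrt(5.279159e+07) = 7265.7819 s
Step 3: T = 2*pi * 7265.7819 = 45652.25 s
Step 4: T in hours = 45652.25 / 3600 = 12.681 hours

12.681


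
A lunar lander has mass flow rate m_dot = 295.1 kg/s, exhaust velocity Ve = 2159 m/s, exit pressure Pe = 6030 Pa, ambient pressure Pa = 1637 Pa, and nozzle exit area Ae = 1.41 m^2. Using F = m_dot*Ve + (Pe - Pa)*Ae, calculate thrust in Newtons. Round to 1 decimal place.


Step 1: Momentum thrust = m_dot * Ve = 295.1 * 2159 = 637120.9 N
Step 2: Pressure thrust = (Pe - Pa) * Ae = (6030 - 1637) * 1.41 = 6194.13 N
Step 3: Total thrust F = 637120.9 + 6194.13 = 643315.0 N

643315.0


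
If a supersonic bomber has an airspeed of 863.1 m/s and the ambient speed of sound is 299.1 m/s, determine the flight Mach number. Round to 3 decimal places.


Step 1: M = V / a = 863.1 / 299.1
Step 2: M = 2.886

2.886


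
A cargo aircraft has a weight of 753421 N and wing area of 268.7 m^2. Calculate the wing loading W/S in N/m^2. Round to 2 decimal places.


Step 1: Wing loading = W / S = 753421 / 268.7
Step 2: Wing loading = 2803.95 N/m^2

2803.95


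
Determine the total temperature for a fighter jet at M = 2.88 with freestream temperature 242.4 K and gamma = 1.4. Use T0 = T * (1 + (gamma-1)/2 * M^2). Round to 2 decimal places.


Step 1: (gamma-1)/2 = 0.2
Step 2: M^2 = 8.2944
Step 3: 1 + 0.2 * 8.2944 = 2.65888
Step 4: T0 = 242.4 * 2.65888 = 644.51 K

644.51


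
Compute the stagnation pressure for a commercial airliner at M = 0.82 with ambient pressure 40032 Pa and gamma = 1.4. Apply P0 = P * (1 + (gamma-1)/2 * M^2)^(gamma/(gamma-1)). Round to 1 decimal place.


Step 1: (gamma-1)/2 * M^2 = 0.2 * 0.6724 = 0.13448
Step 2: 1 + 0.13448 = 1.13448
Step 3: Exponent gamma/(gamma-1) = 3.5
Step 4: P0 = 40032 * 1.13448^3.5 = 62258.2 Pa

62258.2


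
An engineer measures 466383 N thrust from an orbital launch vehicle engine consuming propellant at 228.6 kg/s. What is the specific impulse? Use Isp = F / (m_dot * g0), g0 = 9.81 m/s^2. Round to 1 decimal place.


Step 1: m_dot * g0 = 228.6 * 9.81 = 2242.57
Step 2: Isp = 466383 / 2242.57 = 208.0 s

208.0


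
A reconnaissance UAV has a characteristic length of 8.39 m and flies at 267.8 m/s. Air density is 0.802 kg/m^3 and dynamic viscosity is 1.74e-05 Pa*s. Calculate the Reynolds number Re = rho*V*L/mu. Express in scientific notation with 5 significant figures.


Step 1: Numerator = rho * V * L = 0.802 * 267.8 * 8.39 = 1801.967284
Step 2: Re = 1801.967284 / 1.74e-05
Step 3: Re = 1.0356e+08

1.0356e+08


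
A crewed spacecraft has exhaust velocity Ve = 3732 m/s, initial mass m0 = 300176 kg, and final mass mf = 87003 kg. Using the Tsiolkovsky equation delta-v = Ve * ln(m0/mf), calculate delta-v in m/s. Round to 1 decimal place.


Step 1: Mass ratio m0/mf = 300176 / 87003 = 3.45018
Step 2: ln(3.45018) = 1.238426
Step 3: delta-v = 3732 * 1.238426 = 4621.8 m/s

4621.8


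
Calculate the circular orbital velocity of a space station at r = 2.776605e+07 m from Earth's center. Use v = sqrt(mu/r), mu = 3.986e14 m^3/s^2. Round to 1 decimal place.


Step 1: mu / r = 3.986e14 / 2.776605e+07 = 14355660.9601
Step 2: v = sqrt(14355660.9601) = 3788.9 m/s

3788.9


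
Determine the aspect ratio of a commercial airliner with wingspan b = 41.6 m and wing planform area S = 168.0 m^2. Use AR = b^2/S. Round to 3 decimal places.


Step 1: b^2 = 41.6^2 = 1730.56
Step 2: AR = 1730.56 / 168.0 = 10.301

10.301


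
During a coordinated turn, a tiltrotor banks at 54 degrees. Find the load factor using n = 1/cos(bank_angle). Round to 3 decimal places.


Step 1: Convert 54 degrees to radians = 0.942478
Step 2: cos(54 deg) = 0.587785
Step 3: n = 1 / 0.587785 = 1.701

1.701


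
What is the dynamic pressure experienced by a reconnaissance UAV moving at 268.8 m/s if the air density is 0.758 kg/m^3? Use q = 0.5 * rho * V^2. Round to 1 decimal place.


Step 1: V^2 = 268.8^2 = 72253.44
Step 2: q = 0.5 * 0.758 * 72253.44
Step 3: q = 27384.1 Pa

27384.1


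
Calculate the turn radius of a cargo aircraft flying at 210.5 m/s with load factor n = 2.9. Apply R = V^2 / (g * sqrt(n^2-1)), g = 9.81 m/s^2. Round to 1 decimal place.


Step 1: V^2 = 210.5^2 = 44310.25
Step 2: n^2 - 1 = 2.9^2 - 1 = 7.41
Step 3: sqrt(7.41) = 2.722132
Step 4: R = 44310.25 / (9.81 * 2.722132) = 1659.3 m

1659.3


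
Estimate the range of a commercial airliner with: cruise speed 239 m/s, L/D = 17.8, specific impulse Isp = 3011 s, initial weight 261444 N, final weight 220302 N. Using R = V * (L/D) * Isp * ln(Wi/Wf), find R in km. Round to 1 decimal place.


Step 1: Coefficient = V * (L/D) * Isp = 239 * 17.8 * 3011 = 12809396.2 m
Step 2: Wi/Wf = 261444 / 220302 = 1.186753
Step 3: ln(1.186753) = 0.171221
Step 4: R = 12809396.2 * 0.171221 = 2193234.8 m = 2193.2 km

2193.2


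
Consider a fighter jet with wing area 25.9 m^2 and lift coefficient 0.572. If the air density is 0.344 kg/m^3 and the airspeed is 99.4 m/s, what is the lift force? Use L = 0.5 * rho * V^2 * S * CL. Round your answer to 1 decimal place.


Step 1: Calculate dynamic pressure q = 0.5 * 0.344 * 99.4^2 = 0.5 * 0.344 * 9880.36 = 1699.4219 Pa
Step 2: Multiply by wing area and lift coefficient: L = 1699.4219 * 25.9 * 0.572
Step 3: L = 44015.0277 * 0.572 = 25176.6 N

25176.6


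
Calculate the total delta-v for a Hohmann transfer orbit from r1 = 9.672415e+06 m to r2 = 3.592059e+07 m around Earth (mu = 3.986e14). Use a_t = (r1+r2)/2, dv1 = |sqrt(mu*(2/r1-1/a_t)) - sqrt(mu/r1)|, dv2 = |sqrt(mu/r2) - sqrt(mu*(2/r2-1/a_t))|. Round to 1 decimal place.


Step 1: Transfer semi-major axis a_t = (9.672415e+06 + 3.592059e+07) / 2 = 2.279650e+07 m
Step 2: v1 (circular at r1) = sqrt(mu/r1) = 6419.5 m/s
Step 3: v_t1 = sqrt(mu*(2/r1 - 1/a_t)) = 8058.21 m/s
Step 4: dv1 = |8058.21 - 6419.5| = 1638.71 m/s
Step 5: v2 (circular at r2) = 3331.17 m/s, v_t2 = 2169.85 m/s
Step 6: dv2 = |3331.17 - 2169.85| = 1161.32 m/s
Step 7: Total delta-v = 1638.71 + 1161.32 = 2800.0 m/s

2800.0


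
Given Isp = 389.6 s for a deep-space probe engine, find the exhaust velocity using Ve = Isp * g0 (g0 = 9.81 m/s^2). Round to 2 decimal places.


Step 1: Ve = Isp * g0 = 389.6 * 9.81
Step 2: Ve = 3821.98 m/s

3821.98


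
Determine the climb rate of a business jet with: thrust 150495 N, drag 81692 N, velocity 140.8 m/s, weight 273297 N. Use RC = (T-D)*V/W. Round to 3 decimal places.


Step 1: Excess thrust = T - D = 150495 - 81692 = 68803 N
Step 2: Excess power = 68803 * 140.8 = 9687462.4 W
Step 3: RC = 9687462.4 / 273297 = 35.447 m/s

35.447


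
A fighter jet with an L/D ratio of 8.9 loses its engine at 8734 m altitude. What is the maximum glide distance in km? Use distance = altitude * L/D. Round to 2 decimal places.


Step 1: Glide distance = altitude * L/D = 8734 * 8.9 = 77732.6 m
Step 2: Convert to km: 77732.6 / 1000 = 77.73 km

77.73


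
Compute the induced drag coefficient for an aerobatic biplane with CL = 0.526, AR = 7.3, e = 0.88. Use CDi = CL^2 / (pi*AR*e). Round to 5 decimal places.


Step 1: CL^2 = 0.526^2 = 0.276676
Step 2: pi * AR * e = 3.14159 * 7.3 * 0.88 = 20.181591
Step 3: CDi = 0.276676 / 20.181591 = 0.01371

0.01371


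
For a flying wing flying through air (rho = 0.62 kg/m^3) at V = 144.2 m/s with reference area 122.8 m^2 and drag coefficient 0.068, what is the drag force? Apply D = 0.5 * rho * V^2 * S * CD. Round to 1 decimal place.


Step 1: Dynamic pressure q = 0.5 * 0.62 * 144.2^2 = 6446.0284 Pa
Step 2: Drag D = q * S * CD = 6446.0284 * 122.8 * 0.068
Step 3: D = 53826.9 N

53826.9


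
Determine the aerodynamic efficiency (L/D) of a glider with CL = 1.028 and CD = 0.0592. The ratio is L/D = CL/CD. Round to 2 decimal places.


Step 1: L/D = CL / CD = 1.028 / 0.0592
Step 2: L/D = 17.36

17.36


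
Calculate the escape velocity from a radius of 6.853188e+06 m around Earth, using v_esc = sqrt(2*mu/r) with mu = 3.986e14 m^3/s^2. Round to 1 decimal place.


Step 1: 2*mu/r = 2 * 3.986e14 / 6.853188e+06 = 116325424.0216
Step 2: v_esc = sqrt(116325424.0216) = 10785.4 m/s

10785.4


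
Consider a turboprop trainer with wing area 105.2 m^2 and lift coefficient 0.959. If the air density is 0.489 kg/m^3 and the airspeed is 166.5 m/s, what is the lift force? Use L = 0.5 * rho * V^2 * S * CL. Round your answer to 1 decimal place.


Step 1: Calculate dynamic pressure q = 0.5 * 0.489 * 166.5^2 = 0.5 * 0.489 * 27722.25 = 6778.0901 Pa
Step 2: Multiply by wing area and lift coefficient: L = 6778.0901 * 105.2 * 0.959
Step 3: L = 713055.0811 * 0.959 = 683819.8 N

683819.8


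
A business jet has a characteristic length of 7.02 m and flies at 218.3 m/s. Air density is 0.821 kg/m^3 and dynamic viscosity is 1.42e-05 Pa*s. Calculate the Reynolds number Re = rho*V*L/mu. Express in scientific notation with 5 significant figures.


Step 1: Numerator = rho * V * L = 0.821 * 218.3 * 7.02 = 1258.154586
Step 2: Re = 1258.154586 / 1.42e-05
Step 3: Re = 8.8602e+07

8.8602e+07


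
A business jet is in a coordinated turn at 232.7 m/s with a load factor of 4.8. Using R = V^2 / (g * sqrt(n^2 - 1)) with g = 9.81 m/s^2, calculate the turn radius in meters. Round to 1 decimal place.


Step 1: V^2 = 232.7^2 = 54149.29
Step 2: n^2 - 1 = 4.8^2 - 1 = 22.04
Step 3: sqrt(22.04) = 4.694678
Step 4: R = 54149.29 / (9.81 * 4.694678) = 1175.8 m

1175.8


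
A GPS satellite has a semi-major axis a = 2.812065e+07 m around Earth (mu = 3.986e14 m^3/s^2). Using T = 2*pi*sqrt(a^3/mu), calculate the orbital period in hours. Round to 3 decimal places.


Step 1: a^3 / mu = 2.223699e+22 / 3.986e14 = 5.578774e+07
Step 2: sqrt(5.578774e+07) = 7469.1191 s
Step 3: T = 2*pi * 7469.1191 = 46929.86 s
Step 4: T in hours = 46929.86 / 3600 = 13.036 hours

13.036


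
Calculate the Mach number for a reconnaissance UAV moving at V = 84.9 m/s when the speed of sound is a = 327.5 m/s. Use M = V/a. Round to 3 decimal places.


Step 1: M = V / a = 84.9 / 327.5
Step 2: M = 0.259

0.259


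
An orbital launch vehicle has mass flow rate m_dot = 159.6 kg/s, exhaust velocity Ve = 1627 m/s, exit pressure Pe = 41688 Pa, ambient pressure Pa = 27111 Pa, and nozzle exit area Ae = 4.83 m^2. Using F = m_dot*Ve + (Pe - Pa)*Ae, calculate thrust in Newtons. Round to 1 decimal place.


Step 1: Momentum thrust = m_dot * Ve = 159.6 * 1627 = 259669.2 N
Step 2: Pressure thrust = (Pe - Pa) * Ae = (41688 - 27111) * 4.83 = 70406.91 N
Step 3: Total thrust F = 259669.2 + 70406.91 = 330076.1 N

330076.1


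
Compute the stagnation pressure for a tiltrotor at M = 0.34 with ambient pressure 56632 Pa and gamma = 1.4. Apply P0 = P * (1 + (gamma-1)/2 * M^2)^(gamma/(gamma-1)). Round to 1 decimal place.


Step 1: (gamma-1)/2 * M^2 = 0.2 * 0.1156 = 0.02312
Step 2: 1 + 0.02312 = 1.02312
Step 3: Exponent gamma/(gamma-1) = 3.5
Step 4: P0 = 56632 * 1.02312^3.5 = 61348.6 Pa

61348.6


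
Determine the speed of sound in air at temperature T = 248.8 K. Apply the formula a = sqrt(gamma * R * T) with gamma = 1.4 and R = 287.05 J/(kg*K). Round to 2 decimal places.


Step 1: gamma * R * T = 1.4 * 287.05 * 248.8 = 99985.256
Step 2: a = sqrt(99985.256) = 316.20 m/s

316.20


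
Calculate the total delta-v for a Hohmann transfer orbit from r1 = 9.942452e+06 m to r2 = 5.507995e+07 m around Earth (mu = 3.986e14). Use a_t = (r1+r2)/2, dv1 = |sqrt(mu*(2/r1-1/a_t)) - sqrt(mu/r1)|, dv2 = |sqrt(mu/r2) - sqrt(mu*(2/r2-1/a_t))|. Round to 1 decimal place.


Step 1: Transfer semi-major axis a_t = (9.942452e+06 + 5.507995e+07) / 2 = 3.251120e+07 m
Step 2: v1 (circular at r1) = sqrt(mu/r1) = 6331.72 m/s
Step 3: v_t1 = sqrt(mu*(2/r1 - 1/a_t)) = 8241.42 m/s
Step 4: dv1 = |8241.42 - 6331.72| = 1909.7 m/s
Step 5: v2 (circular at r2) = 2690.12 m/s, v_t2 = 1487.65 m/s
Step 6: dv2 = |2690.12 - 1487.65| = 1202.47 m/s
Step 7: Total delta-v = 1909.7 + 1202.47 = 3112.2 m/s

3112.2


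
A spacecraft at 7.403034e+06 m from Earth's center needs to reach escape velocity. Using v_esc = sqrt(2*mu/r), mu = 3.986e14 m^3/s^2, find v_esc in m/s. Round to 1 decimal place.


Step 1: 2*mu/r = 2 * 3.986e14 / 7.403034e+06 = 107685578.6425
Step 2: v_esc = sqrt(107685578.6425) = 10377.2 m/s

10377.2


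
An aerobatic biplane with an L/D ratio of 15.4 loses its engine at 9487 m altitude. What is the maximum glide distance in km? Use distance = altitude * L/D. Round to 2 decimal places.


Step 1: Glide distance = altitude * L/D = 9487 * 15.4 = 146099.8 m
Step 2: Convert to km: 146099.8 / 1000 = 146.10 km

146.10


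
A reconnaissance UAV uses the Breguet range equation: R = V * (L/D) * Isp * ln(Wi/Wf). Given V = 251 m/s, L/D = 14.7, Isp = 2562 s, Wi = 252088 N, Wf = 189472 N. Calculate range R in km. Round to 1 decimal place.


Step 1: Coefficient = V * (L/D) * Isp = 251 * 14.7 * 2562 = 9453011.4 m
Step 2: Wi/Wf = 252088 / 189472 = 1.330476
Step 3: ln(1.330476) = 0.285537
Step 4: R = 9453011.4 * 0.285537 = 2699184.3 m = 2699.2 km

2699.2


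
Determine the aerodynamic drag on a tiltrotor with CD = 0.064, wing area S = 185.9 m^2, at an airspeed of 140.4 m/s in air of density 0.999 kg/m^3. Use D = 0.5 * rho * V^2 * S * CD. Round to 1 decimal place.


Step 1: Dynamic pressure q = 0.5 * 0.999 * 140.4^2 = 9846.2239 Pa
Step 2: Drag D = q * S * CD = 9846.2239 * 185.9 * 0.064
Step 3: D = 117146.4 N

117146.4


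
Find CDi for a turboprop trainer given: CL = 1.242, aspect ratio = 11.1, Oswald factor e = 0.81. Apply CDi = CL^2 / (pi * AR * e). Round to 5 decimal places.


Step 1: CL^2 = 1.242^2 = 1.542564
Step 2: pi * AR * e = 3.14159 * 11.1 * 0.81 = 28.24606
Step 3: CDi = 1.542564 / 28.24606 = 0.05461

0.05461


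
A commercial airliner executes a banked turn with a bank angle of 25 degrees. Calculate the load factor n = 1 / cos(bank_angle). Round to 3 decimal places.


Step 1: Convert 25 degrees to radians = 0.436332
Step 2: cos(25 deg) = 0.906308
Step 3: n = 1 / 0.906308 = 1.103

1.103


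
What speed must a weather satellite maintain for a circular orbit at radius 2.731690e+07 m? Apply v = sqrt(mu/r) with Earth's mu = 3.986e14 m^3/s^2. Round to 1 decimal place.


Step 1: mu / r = 3.986e14 / 2.731690e+07 = 14591699.6438
Step 2: v = sqrt(14591699.6438) = 3819.9 m/s

3819.9


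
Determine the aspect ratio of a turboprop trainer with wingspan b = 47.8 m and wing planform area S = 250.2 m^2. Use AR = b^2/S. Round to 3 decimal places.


Step 1: b^2 = 47.8^2 = 2284.84
Step 2: AR = 2284.84 / 250.2 = 9.132

9.132


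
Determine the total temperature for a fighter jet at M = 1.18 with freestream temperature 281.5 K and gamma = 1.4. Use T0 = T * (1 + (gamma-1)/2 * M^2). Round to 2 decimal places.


Step 1: (gamma-1)/2 = 0.2
Step 2: M^2 = 1.3924
Step 3: 1 + 0.2 * 1.3924 = 1.27848
Step 4: T0 = 281.5 * 1.27848 = 359.89 K

359.89


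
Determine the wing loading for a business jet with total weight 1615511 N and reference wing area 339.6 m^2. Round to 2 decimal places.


Step 1: Wing loading = W / S = 1615511 / 339.6
Step 2: Wing loading = 4757.10 N/m^2

4757.10


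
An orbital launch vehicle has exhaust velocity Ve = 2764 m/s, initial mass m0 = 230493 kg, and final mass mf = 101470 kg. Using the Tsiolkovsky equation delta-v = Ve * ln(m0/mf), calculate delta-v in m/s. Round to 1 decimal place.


Step 1: Mass ratio m0/mf = 230493 / 101470 = 2.271538
Step 2: ln(2.271538) = 0.820457
Step 3: delta-v = 2764 * 0.820457 = 2267.7 m/s

2267.7


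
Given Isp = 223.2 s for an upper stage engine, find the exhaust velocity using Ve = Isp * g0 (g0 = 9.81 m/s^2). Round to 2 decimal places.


Step 1: Ve = Isp * g0 = 223.2 * 9.81
Step 2: Ve = 2189.59 m/s

2189.59


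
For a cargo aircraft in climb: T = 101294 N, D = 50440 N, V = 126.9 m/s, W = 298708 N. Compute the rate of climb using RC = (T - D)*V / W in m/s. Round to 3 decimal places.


Step 1: Excess thrust = T - D = 101294 - 50440 = 50854 N
Step 2: Excess power = 50854 * 126.9 = 6453372.6 W
Step 3: RC = 6453372.6 / 298708 = 21.604 m/s

21.604


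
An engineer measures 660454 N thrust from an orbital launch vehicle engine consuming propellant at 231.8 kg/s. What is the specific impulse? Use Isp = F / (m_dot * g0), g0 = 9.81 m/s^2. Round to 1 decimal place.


Step 1: m_dot * g0 = 231.8 * 9.81 = 2273.96
Step 2: Isp = 660454 / 2273.96 = 290.4 s

290.4


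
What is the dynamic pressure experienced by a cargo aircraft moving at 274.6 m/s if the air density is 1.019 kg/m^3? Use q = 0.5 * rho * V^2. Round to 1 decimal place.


Step 1: V^2 = 274.6^2 = 75405.16
Step 2: q = 0.5 * 1.019 * 75405.16
Step 3: q = 38418.9 Pa

38418.9


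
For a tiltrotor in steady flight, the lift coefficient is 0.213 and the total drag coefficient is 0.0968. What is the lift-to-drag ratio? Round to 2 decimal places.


Step 1: L/D = CL / CD = 0.213 / 0.0968
Step 2: L/D = 2.20

2.20


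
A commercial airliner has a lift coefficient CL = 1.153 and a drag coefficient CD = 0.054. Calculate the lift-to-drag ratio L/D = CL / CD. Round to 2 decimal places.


Step 1: L/D = CL / CD = 1.153 / 0.054
Step 2: L/D = 21.35

21.35


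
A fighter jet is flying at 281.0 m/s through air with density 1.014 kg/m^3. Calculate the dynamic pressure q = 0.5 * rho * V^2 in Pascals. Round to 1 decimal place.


Step 1: V^2 = 281.0^2 = 78961.0
Step 2: q = 0.5 * 1.014 * 78961.0
Step 3: q = 40033.2 Pa

40033.2


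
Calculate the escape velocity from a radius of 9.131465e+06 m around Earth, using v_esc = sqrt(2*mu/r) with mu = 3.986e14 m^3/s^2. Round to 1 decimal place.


Step 1: 2*mu/r = 2 * 3.986e14 / 9.131465e+06 = 87302530.3169
Step 2: v_esc = sqrt(87302530.3169) = 9343.6 m/s

9343.6


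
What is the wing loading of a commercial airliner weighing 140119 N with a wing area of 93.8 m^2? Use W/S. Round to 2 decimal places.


Step 1: Wing loading = W / S = 140119 / 93.8
Step 2: Wing loading = 1493.81 N/m^2

1493.81


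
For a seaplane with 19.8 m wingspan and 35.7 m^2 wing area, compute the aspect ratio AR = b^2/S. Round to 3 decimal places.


Step 1: b^2 = 19.8^2 = 392.04
Step 2: AR = 392.04 / 35.7 = 10.982

10.982


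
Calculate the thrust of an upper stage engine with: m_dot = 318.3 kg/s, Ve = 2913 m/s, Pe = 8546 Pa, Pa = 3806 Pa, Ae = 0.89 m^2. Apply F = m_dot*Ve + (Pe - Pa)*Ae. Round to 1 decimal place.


Step 1: Momentum thrust = m_dot * Ve = 318.3 * 2913 = 927207.9 N
Step 2: Pressure thrust = (Pe - Pa) * Ae = (8546 - 3806) * 0.89 = 4218.60 N
Step 3: Total thrust F = 927207.9 + 4218.60 = 931426.5 N

931426.5


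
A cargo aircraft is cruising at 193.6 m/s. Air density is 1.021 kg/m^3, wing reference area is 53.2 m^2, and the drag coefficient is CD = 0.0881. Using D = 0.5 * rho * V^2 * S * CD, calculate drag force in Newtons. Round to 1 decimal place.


Step 1: Dynamic pressure q = 0.5 * 1.021 * 193.6^2 = 19134.0301 Pa
Step 2: Drag D = q * S * CD = 19134.0301 * 53.2 * 0.0881
Step 3: D = 89679.7 N

89679.7


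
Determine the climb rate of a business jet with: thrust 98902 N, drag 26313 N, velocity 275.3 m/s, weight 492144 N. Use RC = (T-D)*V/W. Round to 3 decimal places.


Step 1: Excess thrust = T - D = 98902 - 26313 = 72589 N
Step 2: Excess power = 72589 * 275.3 = 19983751.7 W
Step 3: RC = 19983751.7 / 492144 = 40.605 m/s

40.605


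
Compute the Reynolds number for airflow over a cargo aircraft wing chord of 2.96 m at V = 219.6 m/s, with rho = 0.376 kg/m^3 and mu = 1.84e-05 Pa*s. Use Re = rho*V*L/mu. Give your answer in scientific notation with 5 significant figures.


Step 1: Numerator = rho * V * L = 0.376 * 219.6 * 2.96 = 244.406016
Step 2: Re = 244.406016 / 1.84e-05
Step 3: Re = 1.3283e+07

1.3283e+07


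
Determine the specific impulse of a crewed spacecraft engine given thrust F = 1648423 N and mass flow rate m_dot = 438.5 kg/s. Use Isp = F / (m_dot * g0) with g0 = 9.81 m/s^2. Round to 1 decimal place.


Step 1: m_dot * g0 = 438.5 * 9.81 = 4301.69
Step 2: Isp = 1648423 / 4301.69 = 383.2 s

383.2


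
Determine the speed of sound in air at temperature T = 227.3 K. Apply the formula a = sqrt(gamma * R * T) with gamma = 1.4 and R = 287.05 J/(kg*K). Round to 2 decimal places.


Step 1: gamma * R * T = 1.4 * 287.05 * 227.3 = 91345.051
Step 2: a = sqrt(91345.051) = 302.23 m/s

302.23


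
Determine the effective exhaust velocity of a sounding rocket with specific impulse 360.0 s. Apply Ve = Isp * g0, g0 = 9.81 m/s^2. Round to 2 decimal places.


Step 1: Ve = Isp * g0 = 360.0 * 9.81
Step 2: Ve = 3531.60 m/s

3531.60


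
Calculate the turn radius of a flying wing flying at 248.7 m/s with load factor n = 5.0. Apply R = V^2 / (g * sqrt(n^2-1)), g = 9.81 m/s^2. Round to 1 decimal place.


Step 1: V^2 = 248.7^2 = 61851.69
Step 2: n^2 - 1 = 5.0^2 - 1 = 24.0
Step 3: sqrt(24.0) = 4.898979
Step 4: R = 61851.69 / (9.81 * 4.898979) = 1287.0 m

1287.0


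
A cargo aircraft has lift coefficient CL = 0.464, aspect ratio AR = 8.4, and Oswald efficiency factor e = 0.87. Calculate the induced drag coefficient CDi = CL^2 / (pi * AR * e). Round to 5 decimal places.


Step 1: CL^2 = 0.464^2 = 0.215296
Step 2: pi * AR * e = 3.14159 * 8.4 * 0.87 = 22.958759
Step 3: CDi = 0.215296 / 22.958759 = 0.00938

0.00938


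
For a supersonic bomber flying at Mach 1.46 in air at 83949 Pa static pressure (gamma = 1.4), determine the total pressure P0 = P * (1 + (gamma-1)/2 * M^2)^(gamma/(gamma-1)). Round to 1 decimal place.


Step 1: (gamma-1)/2 * M^2 = 0.2 * 2.1316 = 0.42632
Step 2: 1 + 0.42632 = 1.42632
Step 3: Exponent gamma/(gamma-1) = 3.5
Step 4: P0 = 83949 * 1.42632^3.5 = 290920.9 Pa

290920.9


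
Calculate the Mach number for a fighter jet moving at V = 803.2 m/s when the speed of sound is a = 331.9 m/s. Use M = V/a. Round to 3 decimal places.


Step 1: M = V / a = 803.2 / 331.9
Step 2: M = 2.420

2.420


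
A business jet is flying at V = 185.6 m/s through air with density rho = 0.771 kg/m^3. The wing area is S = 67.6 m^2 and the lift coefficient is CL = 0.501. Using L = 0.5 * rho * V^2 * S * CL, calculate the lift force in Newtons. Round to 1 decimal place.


Step 1: Calculate dynamic pressure q = 0.5 * 0.771 * 185.6^2 = 0.5 * 0.771 * 34447.36 = 13279.4573 Pa
Step 2: Multiply by wing area and lift coefficient: L = 13279.4573 * 67.6 * 0.501
Step 3: L = 897691.3121 * 0.501 = 449743.3 N

449743.3


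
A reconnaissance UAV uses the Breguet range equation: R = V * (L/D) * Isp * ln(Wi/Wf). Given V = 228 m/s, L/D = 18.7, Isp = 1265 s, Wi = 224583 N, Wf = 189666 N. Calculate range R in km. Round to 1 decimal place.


Step 1: Coefficient = V * (L/D) * Isp = 228 * 18.7 * 1265 = 5393454.0 m
Step 2: Wi/Wf = 224583 / 189666 = 1.184097
Step 3: ln(1.184097) = 0.168981
Step 4: R = 5393454.0 * 0.168981 = 911389.7 m = 911.4 km

911.4


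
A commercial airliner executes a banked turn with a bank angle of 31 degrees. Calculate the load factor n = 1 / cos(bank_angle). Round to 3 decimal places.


Step 1: Convert 31 degrees to radians = 0.541052
Step 2: cos(31 deg) = 0.857167
Step 3: n = 1 / 0.857167 = 1.167

1.167


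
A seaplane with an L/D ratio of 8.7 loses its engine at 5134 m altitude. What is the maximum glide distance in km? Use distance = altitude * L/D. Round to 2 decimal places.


Step 1: Glide distance = altitude * L/D = 5134 * 8.7 = 44665.8 m
Step 2: Convert to km: 44665.8 / 1000 = 44.67 km

44.67


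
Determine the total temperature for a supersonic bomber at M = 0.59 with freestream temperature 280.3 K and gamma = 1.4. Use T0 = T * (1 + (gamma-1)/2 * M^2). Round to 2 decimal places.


Step 1: (gamma-1)/2 = 0.2
Step 2: M^2 = 0.3481
Step 3: 1 + 0.2 * 0.3481 = 1.06962
Step 4: T0 = 280.3 * 1.06962 = 299.81 K

299.81


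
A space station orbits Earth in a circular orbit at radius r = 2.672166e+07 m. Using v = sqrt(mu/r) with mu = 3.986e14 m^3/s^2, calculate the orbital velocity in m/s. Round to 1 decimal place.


Step 1: mu / r = 3.986e14 / 2.672166e+07 = 14916737.9571
Step 2: v = sqrt(14916737.9571) = 3862.2 m/s

3862.2


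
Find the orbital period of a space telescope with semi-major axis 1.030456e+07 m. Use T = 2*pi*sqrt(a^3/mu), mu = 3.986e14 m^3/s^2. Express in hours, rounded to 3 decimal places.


Step 1: a^3 / mu = 1.094179e+21 / 3.986e14 = 2.745055e+06
Step 2: sqrt(2.745055e+06) = 1656.8208 s
Step 3: T = 2*pi * 1656.8208 = 10410.11 s
Step 4: T in hours = 10410.11 / 3600 = 2.892 hours

2.892


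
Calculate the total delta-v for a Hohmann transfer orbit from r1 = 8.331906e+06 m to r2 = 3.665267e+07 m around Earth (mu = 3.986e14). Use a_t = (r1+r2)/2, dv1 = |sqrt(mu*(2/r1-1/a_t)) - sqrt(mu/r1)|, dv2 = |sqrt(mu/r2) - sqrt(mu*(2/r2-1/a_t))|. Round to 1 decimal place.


Step 1: Transfer semi-major axis a_t = (8.331906e+06 + 3.665267e+07) / 2 = 2.249229e+07 m
Step 2: v1 (circular at r1) = sqrt(mu/r1) = 6916.66 m/s
Step 3: v_t1 = sqrt(mu*(2/r1 - 1/a_t)) = 8829.43 m/s
Step 4: dv1 = |8829.43 - 6916.66| = 1912.77 m/s
Step 5: v2 (circular at r2) = 3297.74 m/s, v_t2 = 2007.11 m/s
Step 6: dv2 = |3297.74 - 2007.11| = 1290.63 m/s
Step 7: Total delta-v = 1912.77 + 1290.63 = 3203.4 m/s

3203.4


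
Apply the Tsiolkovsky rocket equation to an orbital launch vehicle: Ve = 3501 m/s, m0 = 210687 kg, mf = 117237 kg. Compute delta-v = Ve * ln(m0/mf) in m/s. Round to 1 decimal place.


Step 1: Mass ratio m0/mf = 210687 / 117237 = 1.797103
Step 2: ln(1.797103) = 0.586176
Step 3: delta-v = 3501 * 0.586176 = 2052.2 m/s

2052.2


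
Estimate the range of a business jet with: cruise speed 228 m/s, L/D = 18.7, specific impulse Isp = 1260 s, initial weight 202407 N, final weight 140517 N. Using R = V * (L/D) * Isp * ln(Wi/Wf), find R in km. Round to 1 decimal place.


Step 1: Coefficient = V * (L/D) * Isp = 228 * 18.7 * 1260 = 5372136.0 m
Step 2: Wi/Wf = 202407 / 140517 = 1.440445
Step 3: ln(1.440445) = 0.364952
Step 4: R = 5372136.0 * 0.364952 = 1960572.0 m = 1960.6 km

1960.6


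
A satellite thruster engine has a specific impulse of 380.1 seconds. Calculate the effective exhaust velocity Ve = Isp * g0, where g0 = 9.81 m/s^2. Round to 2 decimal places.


Step 1: Ve = Isp * g0 = 380.1 * 9.81
Step 2: Ve = 3728.78 m/s

3728.78


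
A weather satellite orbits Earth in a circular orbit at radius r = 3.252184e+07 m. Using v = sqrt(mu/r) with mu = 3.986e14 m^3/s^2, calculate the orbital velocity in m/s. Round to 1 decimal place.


Step 1: mu / r = 3.986e14 / 3.252184e+07 = 12256379.0979
Step 2: v = sqrt(12256379.0979) = 3500.9 m/s

3500.9


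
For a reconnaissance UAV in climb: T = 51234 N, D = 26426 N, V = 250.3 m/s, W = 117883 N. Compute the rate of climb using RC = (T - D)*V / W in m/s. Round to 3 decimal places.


Step 1: Excess thrust = T - D = 51234 - 26426 = 24808 N
Step 2: Excess power = 24808 * 250.3 = 6209442.4 W
Step 3: RC = 6209442.4 / 117883 = 52.675 m/s

52.675


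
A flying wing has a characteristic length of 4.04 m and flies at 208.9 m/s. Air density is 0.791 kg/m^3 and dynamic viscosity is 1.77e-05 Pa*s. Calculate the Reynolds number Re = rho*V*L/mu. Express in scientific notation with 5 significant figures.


Step 1: Numerator = rho * V * L = 0.791 * 208.9 * 4.04 = 667.569196
Step 2: Re = 667.569196 / 1.77e-05
Step 3: Re = 3.7716e+07

3.7716e+07
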